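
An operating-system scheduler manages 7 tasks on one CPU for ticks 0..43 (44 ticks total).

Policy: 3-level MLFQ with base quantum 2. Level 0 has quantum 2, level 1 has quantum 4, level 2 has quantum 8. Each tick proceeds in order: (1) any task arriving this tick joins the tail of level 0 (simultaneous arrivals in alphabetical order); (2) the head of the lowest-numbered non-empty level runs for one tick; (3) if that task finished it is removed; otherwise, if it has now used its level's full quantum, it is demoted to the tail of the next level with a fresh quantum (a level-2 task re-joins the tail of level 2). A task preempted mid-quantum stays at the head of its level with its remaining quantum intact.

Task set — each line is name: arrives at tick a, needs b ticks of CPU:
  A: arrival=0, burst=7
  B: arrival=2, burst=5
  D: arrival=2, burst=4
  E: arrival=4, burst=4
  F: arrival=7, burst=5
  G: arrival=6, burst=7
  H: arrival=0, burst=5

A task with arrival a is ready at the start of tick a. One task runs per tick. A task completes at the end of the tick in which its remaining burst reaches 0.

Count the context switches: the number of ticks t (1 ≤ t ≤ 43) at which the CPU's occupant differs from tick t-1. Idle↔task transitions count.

context switches = 16

t=0: L0/L1/L2 = AH/-/- → run A
t=1: L0/L1/L2 = AH/-/- → run A
t=2: L0/L1/L2 = HBD/A/- → run H
t=3: L0/L1/L2 = HBD/A/- → run H
t=4: L0/L1/L2 = BDE/AH/- → run B
t=5: L0/L1/L2 = BDE/AH/- → run B
t=6: L0/L1/L2 = DEG/AHB/- → run D
t=7: L0/L1/L2 = DEGF/AHB/- → run D
t=8: L0/L1/L2 = EGF/AHBD/- → run E
t=9: L0/L1/L2 = EGF/AHBD/- → run E
t=10: L0/L1/L2 = GF/AHBDE/- → run G
t=11: L0/L1/L2 = GF/AHBDE/- → run G
t=12: L0/L1/L2 = F/AHBDEG/- → run F
t=13: L0/L1/L2 = F/AHBDEG/- → run F
t=14: L0/L1/L2 = -/AHBDEGF/- → run A
t=15: L0/L1/L2 = -/AHBDEGF/- → run A
t=16: L0/L1/L2 = -/AHBDEGF/- → run A
t=17: L0/L1/L2 = -/AHBDEGF/- → run A
t=18: L0/L1/L2 = -/HBDEGF/A → run H
t=19: L0/L1/L2 = -/HBDEGF/A → run H
t=20: L0/L1/L2 = -/HBDEGF/A → run H
t=21: L0/L1/L2 = -/BDEGF/A → run B
t=22: L0/L1/L2 = -/BDEGF/A → run B
t=23: L0/L1/L2 = -/BDEGF/A → run B
t=24: L0/L1/L2 = -/DEGF/A → run D
t=25: L0/L1/L2 = -/DEGF/A → run D
t=26: L0/L1/L2 = -/EGF/A → run E
t=27: L0/L1/L2 = -/EGF/A → run E
t=28: L0/L1/L2 = -/GF/A → run G
t=29: L0/L1/L2 = -/GF/A → run G
t=30: L0/L1/L2 = -/GF/A → run G
t=31: L0/L1/L2 = -/GF/A → run G
t=32: L0/L1/L2 = -/F/AG → run F
t=33: L0/L1/L2 = -/F/AG → run F
t=34: L0/L1/L2 = -/F/AG → run F
t=35: L0/L1/L2 = -/-/AG → run A
t=36: L0/L1/L2 = -/-/G → run G
t=37: (idle)
t=38: (idle)
t=39: (idle)
t=40: (idle)
t=41: (idle)
t=42: (idle)
t=43: (idle)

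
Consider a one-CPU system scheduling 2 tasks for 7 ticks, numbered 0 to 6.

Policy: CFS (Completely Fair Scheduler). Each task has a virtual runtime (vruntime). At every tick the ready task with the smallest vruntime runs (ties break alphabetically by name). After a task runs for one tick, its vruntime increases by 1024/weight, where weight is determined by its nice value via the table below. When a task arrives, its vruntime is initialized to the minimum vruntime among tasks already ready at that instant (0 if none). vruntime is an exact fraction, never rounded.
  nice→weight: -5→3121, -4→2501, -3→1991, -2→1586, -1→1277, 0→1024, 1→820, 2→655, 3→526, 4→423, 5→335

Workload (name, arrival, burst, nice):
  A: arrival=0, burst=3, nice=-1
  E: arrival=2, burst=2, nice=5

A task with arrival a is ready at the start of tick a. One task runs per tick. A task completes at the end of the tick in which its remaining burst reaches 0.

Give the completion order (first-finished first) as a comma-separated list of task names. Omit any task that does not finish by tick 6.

completion order = A, E

t=0: vr[A=0] → run A
t=1: vr[A=1024/1277] → run A
t=2: vr[A=2048/1277 E=2048/1277] → run A
t=3: vr[E=2048/1277] → run E
t=4: vr[E=1993728/427795] → run E
t=5: (idle)
t=6: (idle)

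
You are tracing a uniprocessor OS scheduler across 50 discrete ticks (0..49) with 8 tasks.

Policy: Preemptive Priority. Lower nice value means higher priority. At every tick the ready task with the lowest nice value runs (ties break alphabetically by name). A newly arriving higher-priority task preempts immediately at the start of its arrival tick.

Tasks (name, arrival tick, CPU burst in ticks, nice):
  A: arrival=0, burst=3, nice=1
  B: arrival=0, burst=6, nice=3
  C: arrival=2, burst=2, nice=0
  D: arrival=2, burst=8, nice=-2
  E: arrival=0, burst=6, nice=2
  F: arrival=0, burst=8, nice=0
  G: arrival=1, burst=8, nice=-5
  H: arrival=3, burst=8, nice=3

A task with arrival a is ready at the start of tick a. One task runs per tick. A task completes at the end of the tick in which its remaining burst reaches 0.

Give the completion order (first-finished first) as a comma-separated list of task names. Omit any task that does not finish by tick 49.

completion order = G, D, C, F, A, E, B, H

t=0: ready={A,B,E,F} → run F
t=1: ready={A,B,E,F,G} → run G
t=2: ready={A,B,C,D,E,F,G} → run G
t=3: ready={A,B,C,D,E,F,G,H} → run G
t=4: ready={A,B,C,D,E,F,G,H} → run G
t=5: ready={A,B,C,D,E,F,G,H} → run G
t=6: ready={A,B,C,D,E,F,G,H} → run G
t=7: ready={A,B,C,D,E,F,G,H} → run G
t=8: ready={A,B,C,D,E,F,G,H} → run G
t=9: ready={A,B,C,D,E,F,H} → run D
t=10: ready={A,B,C,D,E,F,H} → run D
t=11: ready={A,B,C,D,E,F,H} → run D
t=12: ready={A,B,C,D,E,F,H} → run D
t=13: ready={A,B,C,D,E,F,H} → run D
t=14: ready={A,B,C,D,E,F,H} → run D
t=15: ready={A,B,C,D,E,F,H} → run D
t=16: ready={A,B,C,D,E,F,H} → run D
t=17: ready={A,B,C,E,F,H} → run C
t=18: ready={A,B,C,E,F,H} → run C
t=19: ready={A,B,E,F,H} → run F
t=20: ready={A,B,E,F,H} → run F
t=21: ready={A,B,E,F,H} → run F
t=22: ready={A,B,E,F,H} → run F
t=23: ready={A,B,E,F,H} → run F
t=24: ready={A,B,E,F,H} → run F
t=25: ready={A,B,E,F,H} → run F
t=26: ready={A,B,E,H} → run A
t=27: ready={A,B,E,H} → run A
t=28: ready={A,B,E,H} → run A
t=29: ready={B,E,H} → run E
t=30: ready={B,E,H} → run E
t=31: ready={B,E,H} → run E
t=32: ready={B,E,H} → run E
t=33: ready={B,E,H} → run E
t=34: ready={B,E,H} → run E
t=35: ready={B,H} → run B
t=36: ready={B,H} → run B
t=37: ready={B,H} → run B
t=38: ready={B,H} → run B
t=39: ready={B,H} → run B
t=40: ready={B,H} → run B
t=41: ready={H} → run H
t=42: ready={H} → run H
t=43: ready={H} → run H
t=44: ready={H} → run H
t=45: ready={H} → run H
t=46: ready={H} → run H
t=47: ready={H} → run H
t=48: ready={H} → run H
t=49: (idle)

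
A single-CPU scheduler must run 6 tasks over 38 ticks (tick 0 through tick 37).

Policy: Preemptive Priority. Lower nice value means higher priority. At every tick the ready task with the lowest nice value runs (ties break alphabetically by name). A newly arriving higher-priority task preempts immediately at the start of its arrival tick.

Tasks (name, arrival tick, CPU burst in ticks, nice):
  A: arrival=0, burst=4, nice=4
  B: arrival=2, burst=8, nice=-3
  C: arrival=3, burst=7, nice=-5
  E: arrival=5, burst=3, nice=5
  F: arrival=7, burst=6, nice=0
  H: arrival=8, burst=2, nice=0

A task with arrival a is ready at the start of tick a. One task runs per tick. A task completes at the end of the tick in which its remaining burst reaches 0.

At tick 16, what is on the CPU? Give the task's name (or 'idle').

running at tick 16 = B

t=0: ready={A} → run A
t=1: ready={A} → run A
t=2: ready={A,B} → run B
t=3: ready={A,B,C} → run C
t=4: ready={A,B,C} → run C
t=5: ready={A,B,C,E} → run C
t=6: ready={A,B,C,E} → run C
t=7: ready={A,B,C,E,F} → run C
t=8: ready={A,B,C,E,F,H} → run C
t=9: ready={A,B,C,E,F,H} → run C
t=10: ready={A,B,E,F,H} → run B
t=11: ready={A,B,E,F,H} → run B
t=12: ready={A,B,E,F,H} → run B
t=13: ready={A,B,E,F,H} → run B
t=14: ready={A,B,E,F,H} → run B
t=15: ready={A,B,E,F,H} → run B
t=16: ready={A,B,E,F,H} → run B
t=17: ready={A,E,F,H} → run F
t=18: ready={A,E,F,H} → run F
t=19: ready={A,E,F,H} → run F
t=20: ready={A,E,F,H} → run F
t=21: ready={A,E,F,H} → run F
t=22: ready={A,E,F,H} → run F
t=23: ready={A,E,H} → run H
t=24: ready={A,E,H} → run H
t=25: ready={A,E} → run A
t=26: ready={A,E} → run A
t=27: ready={E} → run E
t=28: ready={E} → run E
t=29: ready={E} → run E
t=30: (idle)
t=31: (idle)
t=32: (idle)
t=33: (idle)
t=34: (idle)
t=35: (idle)
t=36: (idle)
t=37: (idle)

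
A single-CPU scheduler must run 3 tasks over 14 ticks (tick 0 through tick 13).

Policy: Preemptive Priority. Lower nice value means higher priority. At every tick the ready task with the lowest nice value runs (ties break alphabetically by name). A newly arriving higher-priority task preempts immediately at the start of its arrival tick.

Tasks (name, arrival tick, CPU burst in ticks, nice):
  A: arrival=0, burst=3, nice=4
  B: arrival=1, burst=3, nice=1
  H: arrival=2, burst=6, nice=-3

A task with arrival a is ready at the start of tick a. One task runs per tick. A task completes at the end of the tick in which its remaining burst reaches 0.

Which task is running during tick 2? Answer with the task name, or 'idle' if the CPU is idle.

running at tick 2 = H

t=0: ready={A} → run A
t=1: ready={A,B} → run B
t=2: ready={A,B,H} → run H
t=3: ready={A,B,H} → run H
t=4: ready={A,B,H} → run H
t=5: ready={A,B,H} → run H
t=6: ready={A,B,H} → run H
t=7: ready={A,B,H} → run H
t=8: ready={A,B} → run B
t=9: ready={A,B} → run B
t=10: ready={A} → run A
t=11: ready={A} → run A
t=12: (idle)
t=13: (idle)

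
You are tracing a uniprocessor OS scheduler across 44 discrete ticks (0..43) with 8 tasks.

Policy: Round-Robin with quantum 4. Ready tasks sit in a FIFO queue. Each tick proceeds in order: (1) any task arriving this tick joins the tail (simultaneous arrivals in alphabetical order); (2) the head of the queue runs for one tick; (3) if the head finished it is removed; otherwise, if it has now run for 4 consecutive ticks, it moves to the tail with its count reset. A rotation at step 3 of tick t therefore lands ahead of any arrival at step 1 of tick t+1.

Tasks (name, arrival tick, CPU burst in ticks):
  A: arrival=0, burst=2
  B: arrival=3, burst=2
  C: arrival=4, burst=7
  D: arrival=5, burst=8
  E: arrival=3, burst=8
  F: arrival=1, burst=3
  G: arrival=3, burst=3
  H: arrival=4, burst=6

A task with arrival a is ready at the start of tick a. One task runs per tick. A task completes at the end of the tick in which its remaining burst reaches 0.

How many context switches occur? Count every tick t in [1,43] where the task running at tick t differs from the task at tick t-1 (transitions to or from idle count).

context switches = 12

t=0: queue=[A] q_used=0 → run A
t=1: queue=[A,F] q_used=1 → run A
t=2: queue=[F] q_used=0 → run F
t=3: queue=[F,B,E,G] q_used=1 → run F
t=4: queue=[F,B,E,G,C,H] q_used=2 → run F
t=5: queue=[B,E,G,C,H,D] q_used=0 → run B
t=6: queue=[B,E,G,C,H,D] q_used=1 → run B
t=7: queue=[E,G,C,H,D] q_used=0 → run E
t=8: queue=[E,G,C,H,D] q_used=1 → run E
t=9: queue=[E,G,C,H,D] q_used=2 → run E
t=10: queue=[E,G,C,H,D] q_used=3 → run E
t=11: queue=[G,C,H,D,E] q_used=0 → run G
t=12: queue=[G,C,H,D,E] q_used=1 → run G
t=13: queue=[G,C,H,D,E] q_used=2 → run G
t=14: queue=[C,H,D,E] q_used=0 → run C
t=15: queue=[C,H,D,E] q_used=1 → run C
t=16: queue=[C,H,D,E] q_used=2 → run C
t=17: queue=[C,H,D,E] q_used=3 → run C
t=18: queue=[H,D,E,C] q_used=0 → run H
t=19: queue=[H,D,E,C] q_used=1 → run H
t=20: queue=[H,D,E,C] q_used=2 → run H
t=21: queue=[H,D,E,C] q_used=3 → run H
t=22: queue=[D,E,C,H] q_used=0 → run D
t=23: queue=[D,E,C,H] q_used=1 → run D
t=24: queue=[D,E,C,H] q_used=2 → run D
t=25: queue=[D,E,C,H] q_used=3 → run D
t=26: queue=[E,C,H,D] q_used=0 → run E
t=27: queue=[E,C,H,D] q_used=1 → run E
t=28: queue=[E,C,H,D] q_used=2 → run E
t=29: queue=[E,C,H,D] q_used=3 → run E
t=30: queue=[C,H,D] q_used=0 → run C
t=31: queue=[C,H,D] q_used=1 → run C
t=32: queue=[C,H,D] q_used=2 → run C
t=33: queue=[H,D] q_used=0 → run H
t=34: queue=[H,D] q_used=1 → run H
t=35: queue=[D] q_used=0 → run D
t=36: queue=[D] q_used=1 → run D
t=37: queue=[D] q_used=2 → run D
t=38: queue=[D] q_used=3 → run D
t=39: (idle)
t=40: (idle)
t=41: (idle)
t=42: (idle)
t=43: (idle)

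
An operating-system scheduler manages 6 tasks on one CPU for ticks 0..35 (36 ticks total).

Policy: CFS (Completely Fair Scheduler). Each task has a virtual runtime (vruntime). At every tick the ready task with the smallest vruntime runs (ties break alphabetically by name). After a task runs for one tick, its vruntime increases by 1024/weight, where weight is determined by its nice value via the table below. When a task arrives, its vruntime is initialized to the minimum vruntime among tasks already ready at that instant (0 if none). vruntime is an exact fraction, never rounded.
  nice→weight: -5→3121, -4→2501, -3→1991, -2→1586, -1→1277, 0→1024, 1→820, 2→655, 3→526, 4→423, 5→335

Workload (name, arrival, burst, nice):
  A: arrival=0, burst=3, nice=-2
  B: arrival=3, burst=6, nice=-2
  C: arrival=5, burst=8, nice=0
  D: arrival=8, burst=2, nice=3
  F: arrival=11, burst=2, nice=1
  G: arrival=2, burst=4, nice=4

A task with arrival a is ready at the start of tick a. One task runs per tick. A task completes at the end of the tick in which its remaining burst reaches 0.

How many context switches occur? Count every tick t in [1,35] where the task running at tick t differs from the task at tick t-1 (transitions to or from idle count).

context switches = 22

t=0: vr[A=0] → run A
t=1: vr[A=512/793] → run A
t=2: vr[A=1024/793 G=1024/793] → run A
t=3: vr[B=1024/793 G=1024/793] → run B
t=4: vr[B=1536/793 G=1024/793] → run G
t=5: vr[B=1536/793 C=1536/793 G=1245184/335439] → run B
t=6: vr[B=2048/793 C=1536/793 G=1245184/335439] → run C
t=7: vr[B=2048/793 C=2329/793 G=1245184/335439] → run B
t=8: vr[B=2560/793 C=2329/793 D=2329/793 G=1245184/335439] → run C
t=9: vr[B=2560/793 C=3122/793 D=2329/793 G=1245184/335439] → run D
t=10: vr[B=2560/793 C=3122/793 D=1018543/208559 G=1245184/335439] → run B
t=11: vr[B=3072/793 C=3122/793 D=1018543/208559 F=1245184/335439 G=1245184/335439] → run F
t=12: vr[B=3072/793 C=3122/793 D=1018543/208559 F=341135104/68764995 G=1245184/335439] → run G
t=13: vr[B=3072/793 C=3122/793 D=1018543/208559 F=341135104/68764995 G=2057216/335439] → run B
t=14: vr[B=3584/793 C=3122/793 D=1018543/208559 F=341135104/68764995 G=2057216/335439] → run C
t=15: vr[B=3584/793 C=3915/793 D=1018543/208559 F=341135104/68764995 G=2057216/335439] → run B
t=16: vr[C=3915/793 D=1018543/208559 F=341135104/68764995 G=2057216/335439] → run D
t=17: vr[C=3915/793 F=341135104/68764995 G=2057216/335439] → run C
t=18: vr[C=4708/793 F=341135104/68764995 G=2057216/335439] → run F
t=19: vr[C=4708/793 G=2057216/335439] → run C
t=20: vr[C=5501/793 G=2057216/335439] → run G
t=21: vr[C=5501/793 G=956416/111813] → run C
t=22: vr[C=6294/793 G=956416/111813] → run C
t=23: vr[C=7087/793 G=956416/111813] → run G
t=24: vr[C=7087/793] → run C
t=25: (idle)
t=26: (idle)
t=27: (idle)
t=28: (idle)
t=29: (idle)
t=30: (idle)
t=31: (idle)
t=32: (idle)
t=33: (idle)
t=34: (idle)
t=35: (idle)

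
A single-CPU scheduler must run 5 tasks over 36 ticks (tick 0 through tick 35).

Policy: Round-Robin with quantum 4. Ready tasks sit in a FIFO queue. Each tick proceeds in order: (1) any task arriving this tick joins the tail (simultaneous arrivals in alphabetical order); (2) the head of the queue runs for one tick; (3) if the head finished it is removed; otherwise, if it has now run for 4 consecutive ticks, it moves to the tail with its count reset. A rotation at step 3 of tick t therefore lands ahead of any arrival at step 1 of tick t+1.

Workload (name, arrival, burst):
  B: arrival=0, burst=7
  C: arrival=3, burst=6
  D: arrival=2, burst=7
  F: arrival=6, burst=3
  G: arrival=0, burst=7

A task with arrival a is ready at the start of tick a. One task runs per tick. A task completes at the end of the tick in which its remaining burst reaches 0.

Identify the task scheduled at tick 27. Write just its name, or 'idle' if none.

t=0: queue=[B,G] q_used=0 → run B
t=1: queue=[B,G] q_used=1 → run B
t=2: queue=[B,G,D] q_used=2 → run B
t=3: queue=[B,G,D,C] q_used=3 → run B
t=4: queue=[G,D,C,B] q_used=0 → run G
t=5: queue=[G,D,C,B] q_used=1 → run G
t=6: queue=[G,D,C,B,F] q_used=2 → run G
t=7: queue=[G,D,C,B,F] q_used=3 → run G
t=8: queue=[D,C,B,F,G] q_used=0 → run D
t=9: queue=[D,C,B,F,G] q_used=1 → run D
t=10: queue=[D,C,B,F,G] q_used=2 → run D
t=11: queue=[D,C,B,F,G] q_used=3 → run D
t=12: queue=[C,B,F,G,D] q_used=0 → run C
t=13: queue=[C,B,F,G,D] q_used=1 → run C
t=14: queue=[C,B,F,G,D] q_used=2 → run C
t=15: queue=[C,B,F,G,D] q_used=3 → run C
t=16: queue=[B,F,G,D,C] q_used=0 → run B
t=17: queue=[B,F,G,D,C] q_used=1 → run B
t=18: queue=[B,F,G,D,C] q_used=2 → run B
t=19: queue=[F,G,D,C] q_used=0 → run F
t=20: queue=[F,G,D,C] q_used=1 → run F
t=21: queue=[F,G,D,C] q_used=2 → run F
t=22: queue=[G,D,C] q_used=0 → run G
t=23: queue=[G,D,C] q_used=1 → run G
t=24: queue=[G,D,C] q_used=2 → run G
t=25: queue=[D,C] q_used=0 → run D
t=26: queue=[D,C] q_used=1 → run D
t=27: queue=[D,C] q_used=2 → run D
t=28: queue=[C] q_used=0 → run C
t=29: queue=[C] q_used=1 → run C
t=30: (idle)
t=31: (idle)
t=32: (idle)
t=33: (idle)
t=34: (idle)
t=35: (idle)

running at tick 27 = D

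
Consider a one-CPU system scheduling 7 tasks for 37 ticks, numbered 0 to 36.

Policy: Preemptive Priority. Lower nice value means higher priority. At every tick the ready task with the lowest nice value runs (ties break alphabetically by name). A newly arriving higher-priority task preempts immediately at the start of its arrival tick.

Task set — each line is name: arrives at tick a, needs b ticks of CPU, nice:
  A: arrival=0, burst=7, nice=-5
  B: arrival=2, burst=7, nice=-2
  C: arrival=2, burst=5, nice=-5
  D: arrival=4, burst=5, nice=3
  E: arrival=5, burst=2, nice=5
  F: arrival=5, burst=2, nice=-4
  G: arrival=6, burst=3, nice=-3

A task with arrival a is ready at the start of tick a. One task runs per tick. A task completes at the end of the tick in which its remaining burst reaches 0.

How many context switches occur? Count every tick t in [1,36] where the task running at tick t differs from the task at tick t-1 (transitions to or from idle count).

t=0: ready={A} → run A
t=1: ready={A} → run A
t=2: ready={A,B,C} → run A
t=3: ready={A,B,C} → run A
t=4: ready={A,B,C,D} → run A
t=5: ready={A,B,C,D,E,F} → run A
t=6: ready={A,B,C,D,E,F,G} → run A
t=7: ready={B,C,D,E,F,G} → run C
t=8: ready={B,C,D,E,F,G} → run C
t=9: ready={B,C,D,E,F,G} → run C
t=10: ready={B,C,D,E,F,G} → run C
t=11: ready={B,C,D,E,F,G} → run C
t=12: ready={B,D,E,F,G} → run F
t=13: ready={B,D,E,F,G} → run F
t=14: ready={B,D,E,G} → run G
t=15: ready={B,D,E,G} → run G
t=16: ready={B,D,E,G} → run G
t=17: ready={B,D,E} → run B
t=18: ready={B,D,E} → run B
t=19: ready={B,D,E} → run B
t=20: ready={B,D,E} → run B
t=21: ready={B,D,E} → run B
t=22: ready={B,D,E} → run B
t=23: ready={B,D,E} → run B
t=24: ready={D,E} → run D
t=25: ready={D,E} → run D
t=26: ready={D,E} → run D
t=27: ready={D,E} → run D
t=28: ready={D,E} → run D
t=29: ready={E} → run E
t=30: ready={E} → run E
t=31: (idle)
t=32: (idle)
t=33: (idle)
t=34: (idle)
t=35: (idle)
t=36: (idle)

context switches = 7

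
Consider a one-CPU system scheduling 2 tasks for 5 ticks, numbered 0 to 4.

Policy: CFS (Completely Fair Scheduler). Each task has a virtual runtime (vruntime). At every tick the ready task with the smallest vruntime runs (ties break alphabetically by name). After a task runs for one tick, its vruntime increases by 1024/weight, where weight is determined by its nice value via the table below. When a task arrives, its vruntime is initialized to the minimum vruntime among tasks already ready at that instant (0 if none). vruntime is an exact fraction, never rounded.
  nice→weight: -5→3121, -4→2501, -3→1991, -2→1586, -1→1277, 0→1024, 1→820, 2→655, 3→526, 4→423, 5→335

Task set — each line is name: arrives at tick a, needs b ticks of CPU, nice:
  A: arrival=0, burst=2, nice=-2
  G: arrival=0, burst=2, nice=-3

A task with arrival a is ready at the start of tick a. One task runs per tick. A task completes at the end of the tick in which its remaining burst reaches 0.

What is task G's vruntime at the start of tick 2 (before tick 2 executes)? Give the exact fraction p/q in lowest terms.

t=0: vr[A=0 G=0] → run A
t=1: vr[A=512/793 G=0] → run G
t=2: vr[A=512/793 G=1024/1991] → run G
t=3: vr[A=512/793] → run A
t=4: (idle)

vruntime(G, start of tick 2) = 1024/1991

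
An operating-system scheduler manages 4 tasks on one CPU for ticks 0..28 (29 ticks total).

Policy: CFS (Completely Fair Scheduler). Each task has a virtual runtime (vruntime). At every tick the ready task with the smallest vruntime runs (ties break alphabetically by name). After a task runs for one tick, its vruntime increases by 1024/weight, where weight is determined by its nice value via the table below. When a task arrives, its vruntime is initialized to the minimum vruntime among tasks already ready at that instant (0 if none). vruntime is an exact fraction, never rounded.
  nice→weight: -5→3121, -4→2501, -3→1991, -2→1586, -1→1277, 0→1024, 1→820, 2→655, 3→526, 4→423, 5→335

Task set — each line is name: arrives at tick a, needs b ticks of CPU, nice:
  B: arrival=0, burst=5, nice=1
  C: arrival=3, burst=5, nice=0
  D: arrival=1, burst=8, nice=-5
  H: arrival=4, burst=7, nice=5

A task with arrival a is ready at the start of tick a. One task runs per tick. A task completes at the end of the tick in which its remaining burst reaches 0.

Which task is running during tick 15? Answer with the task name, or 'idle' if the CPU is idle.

t=0: vr[B=0] → run B
t=1: vr[B=256/205 D=256/205] → run B
t=2: vr[B=512/205 D=256/205] → run D
t=3: vr[B=512/205 C=1008896/639805 D=1008896/639805] → run C
t=4: vr[B=512/205 C=1648701/639805 D=1008896/639805 H=1008896/639805] → run D
t=5: vr[B=512/205 C=1648701/639805 D=1218816/639805 H=1008896/639805] → run H
t=6: vr[B=512/205 C=1648701/639805 D=1218816/639805 H=198628096/42866935] → run D
t=7: vr[B=512/205 C=1648701/639805 D=1428736/639805 H=198628096/42866935] → run D
t=8: vr[B=512/205 C=1648701/639805 D=1638656/639805 H=198628096/42866935] → run B
t=9: vr[B=768/205 C=1648701/639805 D=1638656/639805 H=198628096/42866935] → run D
t=10: vr[B=768/205 C=1648701/639805 D=1848576/639805 H=198628096/42866935] → run C
t=11: vr[B=768/205 C=2288506/639805 D=1848576/639805 H=198628096/42866935] → run D
t=12: vr[B=768/205 C=2288506/639805 D=2058496/639805 H=198628096/42866935] → run D
t=13: vr[B=768/205 C=2288506/639805 D=2268416/639805 H=198628096/42866935] → run D
t=14: vr[B=768/205 C=2288506/639805 H=198628096/42866935] → run C
t=15: vr[B=768/205 C=2928311/639805 H=198628096/42866935] → run B
t=16: vr[B=1024/205 C=2928311/639805 H=198628096/42866935] → run C
t=17: vr[B=1024/205 C=3568116/639805 H=198628096/42866935] → run H
t=18: vr[B=1024/205 C=3568116/639805 H=65932032/8573387] → run B
t=19: vr[C=3568116/639805 H=65932032/8573387] → run C
t=20: vr[H=65932032/8573387] → run H
t=21: vr[H=460692224/42866935] → run H
t=22: vr[H=591724288/42866935] → run H
t=23: vr[H=722756352/42866935] → run H
t=24: vr[H=853788416/42866935] → run H
t=25: (idle)
t=26: (idle)
t=27: (idle)
t=28: (idle)

running at tick 15 = B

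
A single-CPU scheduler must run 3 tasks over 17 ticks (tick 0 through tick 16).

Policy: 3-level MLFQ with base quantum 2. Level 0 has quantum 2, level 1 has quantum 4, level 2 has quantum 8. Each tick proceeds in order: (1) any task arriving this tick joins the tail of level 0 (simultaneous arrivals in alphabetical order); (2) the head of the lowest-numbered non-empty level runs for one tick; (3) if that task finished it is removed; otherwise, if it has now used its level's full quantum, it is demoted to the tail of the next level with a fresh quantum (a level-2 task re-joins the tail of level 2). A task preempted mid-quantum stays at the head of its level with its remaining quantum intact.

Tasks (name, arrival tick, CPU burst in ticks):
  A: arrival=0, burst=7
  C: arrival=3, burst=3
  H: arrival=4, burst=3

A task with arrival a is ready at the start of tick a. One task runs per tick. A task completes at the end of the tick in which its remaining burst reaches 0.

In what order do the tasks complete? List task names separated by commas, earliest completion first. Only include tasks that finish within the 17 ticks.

t=0: L0/L1/L2 = A/-/- → run A
t=1: L0/L1/L2 = A/-/- → run A
t=2: L0/L1/L2 = -/A/- → run A
t=3: L0/L1/L2 = C/A/- → run C
t=4: L0/L1/L2 = CH/A/- → run C
t=5: L0/L1/L2 = H/AC/- → run H
t=6: L0/L1/L2 = H/AC/- → run H
t=7: L0/L1/L2 = -/ACH/- → run A
t=8: L0/L1/L2 = -/ACH/- → run A
t=9: L0/L1/L2 = -/ACH/- → run A
t=10: L0/L1/L2 = -/CH/A → run C
t=11: L0/L1/L2 = -/H/A → run H
t=12: L0/L1/L2 = -/-/A → run A
t=13: (idle)
t=14: (idle)
t=15: (idle)
t=16: (idle)

completion order = C, H, A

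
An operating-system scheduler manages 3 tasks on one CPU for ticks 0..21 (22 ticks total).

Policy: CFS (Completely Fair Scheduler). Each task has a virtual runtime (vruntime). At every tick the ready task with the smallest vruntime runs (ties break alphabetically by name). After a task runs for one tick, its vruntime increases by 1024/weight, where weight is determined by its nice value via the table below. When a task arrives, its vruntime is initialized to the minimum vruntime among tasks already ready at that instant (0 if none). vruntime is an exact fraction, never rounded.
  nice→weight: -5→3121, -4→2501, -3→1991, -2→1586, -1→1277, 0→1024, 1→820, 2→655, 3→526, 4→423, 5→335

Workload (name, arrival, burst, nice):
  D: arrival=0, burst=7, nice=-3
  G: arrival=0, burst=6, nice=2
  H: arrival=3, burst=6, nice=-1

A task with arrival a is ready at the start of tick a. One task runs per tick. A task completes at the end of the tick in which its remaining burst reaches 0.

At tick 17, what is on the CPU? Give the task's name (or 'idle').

t=0: vr[D=0 G=0] → run D
t=1: vr[D=1024/1991 G=0] → run G
t=2: vr[D=1024/1991 G=1024/655] → run D
t=3: vr[D=2048/1991 G=1024/655 H=2048/1991] → run D
t=4: vr[D=3072/1991 G=1024/655 H=2048/1991] → run H
t=5: vr[D=3072/1991 G=1024/655 H=4654080/2542507] → run D
t=6: vr[D=4096/1991 G=1024/655 H=4654080/2542507] → run G
t=7: vr[D=4096/1991 G=2048/655 H=4654080/2542507] → run H
t=8: vr[D=4096/1991 G=2048/655 H=6692864/2542507] → run D
t=9: vr[D=5120/1991 G=2048/655 H=6692864/2542507] → run D
t=10: vr[D=6144/1991 G=2048/655 H=6692864/2542507] → run H
t=11: vr[D=6144/1991 G=2048/655 H=8731648/2542507] → run D
t=12: vr[G=2048/655 H=8731648/2542507] → run G
t=13: vr[G=3072/655 H=8731648/2542507] → run H
t=14: vr[G=3072/655 H=10770432/2542507] → run H
t=15: vr[G=3072/655 H=12809216/2542507] → run G
t=16: vr[G=4096/655 H=12809216/2542507] → run H
t=17: vr[G=4096/655] → run G
t=18: vr[G=1024/131] → run G
t=19: (idle)
t=20: (idle)
t=21: (idle)

running at tick 17 = G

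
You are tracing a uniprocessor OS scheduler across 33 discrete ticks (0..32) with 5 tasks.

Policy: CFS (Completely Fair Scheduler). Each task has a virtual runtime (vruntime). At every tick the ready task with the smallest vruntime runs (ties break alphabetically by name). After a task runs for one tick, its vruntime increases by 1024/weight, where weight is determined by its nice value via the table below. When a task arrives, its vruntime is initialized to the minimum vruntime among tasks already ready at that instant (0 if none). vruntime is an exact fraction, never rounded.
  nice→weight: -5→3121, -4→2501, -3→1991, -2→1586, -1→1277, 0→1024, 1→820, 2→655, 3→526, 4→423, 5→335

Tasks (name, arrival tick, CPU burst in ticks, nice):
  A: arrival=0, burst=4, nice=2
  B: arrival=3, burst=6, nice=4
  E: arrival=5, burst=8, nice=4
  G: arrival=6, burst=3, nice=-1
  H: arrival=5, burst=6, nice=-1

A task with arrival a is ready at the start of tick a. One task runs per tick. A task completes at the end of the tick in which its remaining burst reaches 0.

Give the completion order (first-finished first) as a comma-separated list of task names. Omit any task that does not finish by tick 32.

t=0: vr[A=0] → run A
t=1: vr[A=1024/655] → run A
t=2: vr[A=2048/655] → run A
t=3: vr[A=3072/655 B=3072/655] → run A
t=4: vr[B=3072/655] → run B
t=5: vr[B=1970176/277065 E=1970176/277065 H=1970176/277065] → run B
t=6: vr[B=2640896/277065 E=1970176/277065 G=1970176/277065 H=1970176/277065] → run E
t=7: vr[B=2640896/277065 E=2640896/277065 G=1970176/277065 H=1970176/277065] → run G
t=8: vr[B=2640896/277065 E=2640896/277065 G=2799629312/353812005 H=1970176/277065] → run H
t=9: vr[B=2640896/277065 E=2640896/277065 G=2799629312/353812005 H=2799629312/353812005] → run G
t=10: vr[B=2640896/277065 E=2640896/277065 G=3083343872/353812005 H=2799629312/353812005] → run H
t=11: vr[B=2640896/277065 E=2640896/277065 G=3083343872/353812005 H=3083343872/353812005] → run G
t=12: vr[B=2640896/277065 E=2640896/277065 H=3083343872/353812005] → run H
t=13: vr[B=2640896/277065 E=2640896/277065 H=3367058432/353812005] → run H
t=14: vr[B=2640896/277065 E=2640896/277065 H=3650772992/353812005] → run B
t=15: vr[B=1103872/92355 E=2640896/277065 H=3650772992/353812005] → run E
t=16: vr[B=1103872/92355 E=1103872/92355 H=3650772992/353812005] → run H
t=17: vr[B=1103872/92355 E=1103872/92355 H=3934487552/353812005] → run H
t=18: vr[B=1103872/92355 E=1103872/92355] → run B
t=19: vr[B=3982336/277065 E=1103872/92355] → run E
t=20: vr[B=3982336/277065 E=3982336/277065] → run B
t=21: vr[B=4653056/277065 E=3982336/277065] → run E
t=22: vr[B=4653056/277065 E=4653056/277065] → run B
t=23: vr[E=4653056/277065] → run E
t=24: vr[E=1774592/92355] → run E
t=25: vr[E=5994496/277065] → run E
t=26: vr[E=6665216/277065] → run E
t=27: (idle)
t=28: (idle)
t=29: (idle)
t=30: (idle)
t=31: (idle)
t=32: (idle)

completion order = A, G, H, B, E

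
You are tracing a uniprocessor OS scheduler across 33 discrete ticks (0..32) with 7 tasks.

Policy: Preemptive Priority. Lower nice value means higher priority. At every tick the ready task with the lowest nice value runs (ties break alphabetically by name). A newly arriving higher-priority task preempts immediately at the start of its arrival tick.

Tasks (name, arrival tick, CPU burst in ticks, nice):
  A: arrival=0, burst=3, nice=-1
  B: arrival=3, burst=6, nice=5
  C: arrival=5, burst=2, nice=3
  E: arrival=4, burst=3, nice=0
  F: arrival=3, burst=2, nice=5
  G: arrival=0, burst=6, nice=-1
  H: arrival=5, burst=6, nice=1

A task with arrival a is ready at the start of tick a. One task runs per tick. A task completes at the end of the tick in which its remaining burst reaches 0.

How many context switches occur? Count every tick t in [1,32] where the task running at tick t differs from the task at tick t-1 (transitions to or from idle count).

t=0: ready={A,G} → run A
t=1: ready={A,G} → run A
t=2: ready={A,G} → run A
t=3: ready={B,F,G} → run G
t=4: ready={B,E,F,G} → run G
t=5: ready={B,C,E,F,G,H} → run G
t=6: ready={B,C,E,F,G,H} → run G
t=7: ready={B,C,E,F,G,H} → run G
t=8: ready={B,C,E,F,G,H} → run G
t=9: ready={B,C,E,F,H} → run E
t=10: ready={B,C,E,F,H} → run E
t=11: ready={B,C,E,F,H} → run E
t=12: ready={B,C,F,H} → run H
t=13: ready={B,C,F,H} → run H
t=14: ready={B,C,F,H} → run H
t=15: ready={B,C,F,H} → run H
t=16: ready={B,C,F,H} → run H
t=17: ready={B,C,F,H} → run H
t=18: ready={B,C,F} → run C
t=19: ready={B,C,F} → run C
t=20: ready={B,F} → run B
t=21: ready={B,F} → run B
t=22: ready={B,F} → run B
t=23: ready={B,F} → run B
t=24: ready={B,F} → run B
t=25: ready={B,F} → run B
t=26: ready={F} → run F
t=27: ready={F} → run F
t=28: (idle)
t=29: (idle)
t=30: (idle)
t=31: (idle)
t=32: (idle)

context switches = 7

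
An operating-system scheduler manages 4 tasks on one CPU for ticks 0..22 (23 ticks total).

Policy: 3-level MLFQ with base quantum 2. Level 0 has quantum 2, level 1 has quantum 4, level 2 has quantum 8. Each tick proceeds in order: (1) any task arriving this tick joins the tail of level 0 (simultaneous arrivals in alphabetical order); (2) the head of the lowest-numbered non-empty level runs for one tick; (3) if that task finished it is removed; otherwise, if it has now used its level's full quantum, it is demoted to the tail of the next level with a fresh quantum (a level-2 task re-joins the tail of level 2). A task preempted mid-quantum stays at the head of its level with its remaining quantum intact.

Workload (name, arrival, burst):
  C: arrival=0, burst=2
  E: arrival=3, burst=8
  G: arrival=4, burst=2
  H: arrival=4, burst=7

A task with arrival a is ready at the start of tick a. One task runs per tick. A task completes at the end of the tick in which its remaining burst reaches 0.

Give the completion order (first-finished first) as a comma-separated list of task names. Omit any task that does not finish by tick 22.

t=0: L0/L1/L2 = C/-/- → run C
t=1: L0/L1/L2 = C/-/- → run C
t=2: (idle)
t=3: L0/L1/L2 = E/-/- → run E
t=4: L0/L1/L2 = EGH/-/- → run E
t=5: L0/L1/L2 = GH/E/- → run G
t=6: L0/L1/L2 = GH/E/- → run G
t=7: L0/L1/L2 = H/E/- → run H
t=8: L0/L1/L2 = H/E/- → run H
t=9: L0/L1/L2 = -/EH/- → run E
t=10: L0/L1/L2 = -/EH/- → run E
t=11: L0/L1/L2 = -/EH/- → run E
t=12: L0/L1/L2 = -/EH/- → run E
t=13: L0/L1/L2 = -/H/E → run H
t=14: L0/L1/L2 = -/H/E → run H
t=15: L0/L1/L2 = -/H/E → run H
t=16: L0/L1/L2 = -/H/E → run H
t=17: L0/L1/L2 = -/-/EH → run E
t=18: L0/L1/L2 = -/-/EH → run E
t=19: L0/L1/L2 = -/-/H → run H
t=20: (idle)
t=21: (idle)
t=22: (idle)

completion order = C, G, E, H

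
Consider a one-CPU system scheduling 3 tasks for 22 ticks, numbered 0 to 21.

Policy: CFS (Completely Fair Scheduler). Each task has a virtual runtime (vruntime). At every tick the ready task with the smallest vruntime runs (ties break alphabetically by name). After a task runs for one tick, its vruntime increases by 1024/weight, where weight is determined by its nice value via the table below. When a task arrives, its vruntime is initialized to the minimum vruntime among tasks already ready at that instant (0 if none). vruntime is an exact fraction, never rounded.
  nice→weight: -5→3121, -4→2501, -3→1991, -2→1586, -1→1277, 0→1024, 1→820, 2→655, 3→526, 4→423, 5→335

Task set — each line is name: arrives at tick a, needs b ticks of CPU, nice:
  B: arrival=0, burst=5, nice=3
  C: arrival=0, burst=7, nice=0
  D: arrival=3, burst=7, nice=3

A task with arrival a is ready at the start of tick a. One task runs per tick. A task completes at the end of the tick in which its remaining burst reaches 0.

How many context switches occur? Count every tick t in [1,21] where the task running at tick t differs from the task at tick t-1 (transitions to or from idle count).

t=0: vr[B=0 C=0] → run B
t=1: vr[B=512/263 C=0] → run C
t=2: vr[B=512/263 C=1] → run C
t=3: vr[B=512/263 C=2 D=512/263] → run B
t=4: vr[B=1024/263 C=2 D=512/263] → run D
t=5: vr[B=1024/263 C=2 D=1024/263] → run C
t=6: vr[B=1024/263 C=3 D=1024/263] → run C
t=7: vr[B=1024/263 C=4 D=1024/263] → run B
t=8: vr[B=1536/263 C=4 D=1024/263] → run D
t=9: vr[B=1536/263 C=4 D=1536/263] → run C
t=10: vr[B=1536/263 C=5 D=1536/263] → run C
t=11: vr[B=1536/263 C=6 D=1536/263] → run B
t=12: vr[B=2048/263 C=6 D=1536/263] → run D
t=13: vr[B=2048/263 C=6 D=2048/263] → run C
t=14: vr[B=2048/263 D=2048/263] → run B
t=15: vr[D=2048/263] → run D
t=16: vr[D=2560/263] → run D
t=17: vr[D=3072/263] → run D
t=18: vr[D=3584/263] → run D
t=19: (idle)
t=20: (idle)
t=21: (idle)

context switches = 13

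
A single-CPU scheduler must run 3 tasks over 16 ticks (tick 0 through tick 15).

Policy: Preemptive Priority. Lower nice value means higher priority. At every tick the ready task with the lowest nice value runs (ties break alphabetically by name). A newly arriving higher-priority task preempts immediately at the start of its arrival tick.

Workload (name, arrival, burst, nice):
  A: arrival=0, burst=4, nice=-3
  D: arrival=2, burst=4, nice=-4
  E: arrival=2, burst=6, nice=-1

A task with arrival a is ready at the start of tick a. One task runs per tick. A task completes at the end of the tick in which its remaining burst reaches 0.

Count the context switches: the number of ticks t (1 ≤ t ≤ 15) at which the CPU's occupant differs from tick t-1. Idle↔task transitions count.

context switches = 4

t=0: ready={A} → run A
t=1: ready={A} → run A
t=2: ready={A,D,E} → run D
t=3: ready={A,D,E} → run D
t=4: ready={A,D,E} → run D
t=5: ready={A,D,E} → run D
t=6: ready={A,E} → run A
t=7: ready={A,E} → run A
t=8: ready={E} → run E
t=9: ready={E} → run E
t=10: ready={E} → run E
t=11: ready={E} → run E
t=12: ready={E} → run E
t=13: ready={E} → run E
t=14: (idle)
t=15: (idle)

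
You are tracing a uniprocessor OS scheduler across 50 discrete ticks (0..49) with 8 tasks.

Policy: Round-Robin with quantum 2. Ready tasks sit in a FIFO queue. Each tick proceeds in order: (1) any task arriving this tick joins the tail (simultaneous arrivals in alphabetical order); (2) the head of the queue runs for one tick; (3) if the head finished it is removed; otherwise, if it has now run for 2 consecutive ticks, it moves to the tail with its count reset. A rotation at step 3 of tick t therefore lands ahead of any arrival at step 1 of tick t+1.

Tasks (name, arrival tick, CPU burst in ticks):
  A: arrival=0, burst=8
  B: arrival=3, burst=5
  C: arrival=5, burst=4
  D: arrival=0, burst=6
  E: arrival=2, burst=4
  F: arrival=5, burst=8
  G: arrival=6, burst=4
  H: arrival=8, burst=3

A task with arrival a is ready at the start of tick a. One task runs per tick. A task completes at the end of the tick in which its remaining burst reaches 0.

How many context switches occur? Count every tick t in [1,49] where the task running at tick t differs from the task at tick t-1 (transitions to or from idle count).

context switches = 21

t=0: queue=[A,D] q_used=0 → run A
t=1: queue=[A,D] q_used=1 → run A
t=2: queue=[D,A,E] q_used=0 → run D
t=3: queue=[D,A,E,B] q_used=1 → run D
t=4: queue=[A,E,B,D] q_used=0 → run A
t=5: queue=[A,E,B,D,C,F] q_used=1 → run A
t=6: queue=[E,B,D,C,F,A,G] q_used=0 → run E
t=7: queue=[E,B,D,C,F,A,G] q_used=1 → run E
t=8: queue=[B,D,C,F,A,G,E,H] q_used=0 → run B
t=9: queue=[B,D,C,F,A,G,E,H] q_used=1 → run B
t=10: queue=[D,C,F,A,G,E,H,B] q_used=0 → run D
t=11: queue=[D,C,F,A,G,E,H,B] q_used=1 → run D
t=12: queue=[C,F,A,G,E,H,B,D] q_used=0 → run C
t=13: queue=[C,F,A,G,E,H,B,D] q_used=1 → run C
t=14: queue=[F,A,G,E,H,B,D,C] q_used=0 → run F
t=15: queue=[F,A,G,E,H,B,D,C] q_used=1 → run F
t=16: queue=[A,G,E,H,B,D,C,F] q_used=0 → run A
t=17: queue=[A,G,E,H,B,D,C,F] q_used=1 → run A
t=18: queue=[G,E,H,B,D,C,F,A] q_used=0 → run G
t=19: queue=[G,E,H,B,D,C,F,A] q_used=1 → run G
t=20: queue=[E,H,B,D,C,F,A,G] q_used=0 → run E
t=21: queue=[E,H,B,D,C,F,A,G] q_used=1 → run E
t=22: queue=[H,B,D,C,F,A,G] q_used=0 → run H
t=23: queue=[H,B,D,C,F,A,G] q_used=1 → run H
t=24: queue=[B,D,C,F,A,G,H] q_used=0 → run B
t=25: queue=[B,D,C,F,A,G,H] q_used=1 → run B
t=26: queue=[D,C,F,A,G,H,B] q_used=0 → run D
t=27: queue=[D,C,F,A,G,H,B] q_used=1 → run D
t=28: queue=[C,F,A,G,H,B] q_used=0 → run C
t=29: queue=[C,F,A,G,H,B] q_used=1 → run C
t=30: queue=[F,A,G,H,B] q_used=0 → run F
t=31: queue=[F,A,G,H,B] q_used=1 → run F
t=32: queue=[A,G,H,B,F] q_used=0 → run A
t=33: queue=[A,G,H,B,F] q_used=1 → run A
t=34: queue=[G,H,B,F] q_used=0 → run G
t=35: queue=[G,H,B,F] q_used=1 → run G
t=36: queue=[H,B,F] q_used=0 → run H
t=37: queue=[B,F] q_used=0 → run B
t=38: queue=[F] q_used=0 → run F
t=39: queue=[F] q_used=1 → run F
t=40: queue=[F] q_used=0 → run F
t=41: queue=[F] q_used=1 → run F
t=42: (idle)
t=43: (idle)
t=44: (idle)
t=45: (idle)
t=46: (idle)
t=47: (idle)
t=48: (idle)
t=49: (idle)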